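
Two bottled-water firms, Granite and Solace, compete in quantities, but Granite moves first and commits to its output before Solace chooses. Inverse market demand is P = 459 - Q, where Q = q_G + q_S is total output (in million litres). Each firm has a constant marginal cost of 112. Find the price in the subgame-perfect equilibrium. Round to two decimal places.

198.75

Solve by backward induction. Given q_G, the follower Solace maximises π_S = (459 - q_G - q_S)q_S - 112q_S.
Setting the follower's marginal profit to zero, 347 - q_G - 2q_S = 0, i.e. q_S = (347 - q_G)/2.
Granite substitutes q_S(q_G) into its own profit: π_G = q_G(459 - q_G - (347 - q_G)/2) - 112q_G = (571/2 - (1/2)q_G)q_G - 112q_G.
Maximising: ∂π_G/∂q_G = 347/2 - q_G = 0, giving q_G = 347/2.
Then q_S = (347 - 347/2)/2 = 347/4.
Total output Q = 1041/4, so price P = 459 - 1041/4 = 795/4.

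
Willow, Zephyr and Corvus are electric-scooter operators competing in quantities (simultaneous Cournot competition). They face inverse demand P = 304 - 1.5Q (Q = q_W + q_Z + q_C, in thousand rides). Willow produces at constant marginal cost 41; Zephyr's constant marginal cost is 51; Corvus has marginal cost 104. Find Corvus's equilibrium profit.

294

Willow's profit: π_W = (304 - 1.5Q)q_W - (41q_W). Setting ∂π_W/∂q_W = 0: 263 - 3q_W - (3/2)(q_Z + q_C) = 0.
Zephyr's profit: π_Z = (304 - 1.5Q)q_Z - (51q_Z). Setting ∂π_Z/∂q_Z = 0: 253 - 3q_Z - (3/2)(q_W + q_C) = 0.
Corvus's first-order condition: 200 - 3q_C - (3/2)(q_W + q_Z) = 0.
Adding the 3 conditions: 716 − 3Q − 3Q = 0, i.e. Q = 358/3.
Back-substituting: q_W = (263 − 179)/(3/2) = 56, q_Z = (253 − 179)/(3/2) = 148/3, q_C = (200 − 179)/(3/2) = 14.
Price P = 304 - (3/2)·(358/3) = 125.
Corvus's profit: (125 - 104)·14 = 294.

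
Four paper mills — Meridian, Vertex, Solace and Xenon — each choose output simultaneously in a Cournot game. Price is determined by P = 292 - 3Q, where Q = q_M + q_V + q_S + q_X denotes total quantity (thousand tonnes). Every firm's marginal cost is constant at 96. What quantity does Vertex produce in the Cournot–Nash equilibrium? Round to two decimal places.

Each firm earns π_i = (292 - 3Q)q_i - 96q_i.
Setting ∂π_i/∂q_i = 0 with rivals' quantities fixed: 196 - 6q_i - 3·Σ_{j≠i} q_j = 0.
With identical firms every q_j equals q_i, so Σ_{j≠i} q_j = 3q_i and 196 = 15q_i, giving q_i = 196/15.

13.07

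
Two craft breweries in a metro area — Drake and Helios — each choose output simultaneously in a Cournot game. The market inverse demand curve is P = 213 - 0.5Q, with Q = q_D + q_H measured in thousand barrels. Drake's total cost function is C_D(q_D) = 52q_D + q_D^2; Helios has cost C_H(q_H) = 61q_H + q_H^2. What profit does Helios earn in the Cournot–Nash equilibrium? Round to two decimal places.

2762.45

Drake's profit: π_D = (213 - 0.5Q)q_D - (52q_D + q_D²). Setting ∂π_D/∂q_D = 0: 161 - 3q_D - (1/2)(q_H) = 0.
Helios's first-order condition: 152 - 3q_H - (1/2)(q_D) = 0.
Best responses: q_D = (161 - (1/2)q_H)/3, q_H = (152 - (1/2)q_D)/3.
Substituting one into the other gives q_D = 1628/35 and q_H = 1502/35.
Price P = 213 - (1/2)·(626/7) = 1178/7.
Helios's profit: (1178/7)·(1502/35) - 61·(1502/35) - (1502/35)² = 2762.4539.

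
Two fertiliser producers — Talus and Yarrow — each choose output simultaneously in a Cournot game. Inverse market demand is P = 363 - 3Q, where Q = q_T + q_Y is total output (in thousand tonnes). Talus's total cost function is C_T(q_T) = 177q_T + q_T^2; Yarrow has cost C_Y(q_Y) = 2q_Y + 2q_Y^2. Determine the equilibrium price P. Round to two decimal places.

Talus's profit: π_T = (363 - 3Q)q_T - (177q_T + q_T²). Setting ∂π_T/∂q_T = 0: 186 - 8q_T - 3(q_Y) = 0.
Yarrow's first-order condition: 361 - 10q_Y - 3(q_T) = 0.
Rearranging gives the reaction functions q_T = (186 - 3q_Y)/8 and q_Y = (361 - 3q_T)/10.
Substituting one into the other gives q_T = 777/71 and q_Y = 32.8169.
Total output Q = 43.7606, so price P = 363 - 3·43.7606 = 231.7183.

231.72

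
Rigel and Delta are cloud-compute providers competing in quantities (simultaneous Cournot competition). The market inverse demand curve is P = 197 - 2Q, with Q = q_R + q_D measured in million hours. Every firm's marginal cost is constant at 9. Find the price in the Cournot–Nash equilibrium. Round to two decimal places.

71.67

A representative firm's profit is π_i = q_i(197 - 2Q) - 9q_i.
Setting ∂π_i/∂q_i = 0 with rivals' quantities fixed: 188 - 4q_i - 2q_j = 0.
By symmetry each firm produces the same amount; substituting q_j = q_i yields q_i = 188/6 = 94/3.
Total output Q = 188/3, so price P = 197 - 2·(188/3) = 215/3.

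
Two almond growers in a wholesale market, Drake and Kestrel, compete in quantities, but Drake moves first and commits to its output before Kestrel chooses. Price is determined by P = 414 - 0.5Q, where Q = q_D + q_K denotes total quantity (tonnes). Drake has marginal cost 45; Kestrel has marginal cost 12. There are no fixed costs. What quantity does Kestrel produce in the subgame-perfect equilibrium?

Solve by backward induction. Given q_D, the follower Kestrel maximises π_K = (414 - (1/2)q_D - (1/2)q_K)q_K - 12q_K.
Setting the follower's marginal profit to zero, 402 - (1/2)q_D - q_K = 0, i.e. q_K = (402 - (1/2)q_D).
The leader anticipates this reaction. Substituting into P = 414 - 0.5Q gives P = 213 - (1/4)q_D, so π_D = (213 - (1/4)q_D)q_D - 45q_D.
The leader's first-order condition 168 - (1/2)q_D = 0 yields q_D = 336.
Then q_K = (402 - (1/2)·336) = 234.

234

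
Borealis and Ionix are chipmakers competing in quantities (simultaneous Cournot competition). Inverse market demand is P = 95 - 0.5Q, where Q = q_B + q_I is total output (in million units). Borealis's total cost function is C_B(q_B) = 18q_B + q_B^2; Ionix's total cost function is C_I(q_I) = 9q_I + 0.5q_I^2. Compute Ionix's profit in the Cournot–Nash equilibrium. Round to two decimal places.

1457.25

Borealis's profit: π_B = (95 - 0.5Q)q_B - (18q_B + q_B²). Setting ∂π_B/∂q_B = 0: 77 - 3q_B - (1/2)(q_I) = 0.
Ionix's first-order condition: 86 - 2q_I - (1/2)(q_B) = 0.
So q_B = (77 - (1/2)q_I)/3 and q_I = (86 - (1/2)q_B)/2.
Solving the pair: q_B = 444/23, q_I = 878/23.
Price P = 95 - (1/2)·(1322/23) = 1524/23.
Ionix's profit: (1524/23)·(878/23) - 9·(878/23) - (1/2)(878/23)² = 1457.2476.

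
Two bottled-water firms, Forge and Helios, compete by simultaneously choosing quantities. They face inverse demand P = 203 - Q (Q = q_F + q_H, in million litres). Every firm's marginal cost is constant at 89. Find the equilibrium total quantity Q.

Each firm earns π_i = (203 - Q)q_i - 89q_i.
First-order condition (treating rivals' output as given): 114 - 2q_i - q_j = 0.
By symmetry each firm produces the same amount; substituting q_j = q_i yields q_i = 114/3 = 38.
Total output Q = 38 + 38 = 76.

76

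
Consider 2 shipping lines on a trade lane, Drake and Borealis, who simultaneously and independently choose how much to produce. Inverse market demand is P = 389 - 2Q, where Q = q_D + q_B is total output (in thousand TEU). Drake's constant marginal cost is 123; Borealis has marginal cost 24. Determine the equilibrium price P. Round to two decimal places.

178.67

Drake's profit: π_D = (389 - 2Q)q_D - (123q_D). Setting ∂π_D/∂q_D = 0: 266 - 4q_D - 2(q_B) = 0.
Borealis's profit: π_B = (389 - 2Q)q_B - (24q_B). Setting ∂π_B/∂q_B = 0: 365 - 4q_B - 2(q_D) = 0.
So q_D = (266 - 2q_B)/4 and q_B = (365 - 2q_D)/4.
Substituting one into the other gives q_D = 167/6 and q_B = 232/3.
Total output Q = 631/6, so price P = 389 - 2·(631/6) = 536/3.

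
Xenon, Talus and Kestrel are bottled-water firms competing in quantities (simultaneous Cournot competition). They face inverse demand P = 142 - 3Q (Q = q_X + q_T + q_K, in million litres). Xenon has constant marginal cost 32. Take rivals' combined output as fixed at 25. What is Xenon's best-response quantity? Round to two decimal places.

5.83

With rivals' combined output fixed at 25, Xenon's profit is π_X = (142 - 3·25 - 3q_X)q_X - (32q_X) = (67 - 3q_X)q_X - (32q_X).
∂π_X/∂q_X = 35 - 6q_X = 0, so q_X = 35/6.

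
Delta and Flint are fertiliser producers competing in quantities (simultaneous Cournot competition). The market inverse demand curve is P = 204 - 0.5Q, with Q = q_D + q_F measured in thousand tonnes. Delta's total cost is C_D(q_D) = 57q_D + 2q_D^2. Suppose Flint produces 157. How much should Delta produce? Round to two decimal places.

With the rival's output fixed at 157, Delta's profit is π_D = (204 - (1/2)·157 - (1/2)q_D)q_D - (57q_D + 2q_D²) = (251/2 - (1/2)q_D)q_D - (57q_D + 2q_D²).
∂π_D/∂q_D = 137/2 - 5q_D = 0, so q_D = 137/10.

13.70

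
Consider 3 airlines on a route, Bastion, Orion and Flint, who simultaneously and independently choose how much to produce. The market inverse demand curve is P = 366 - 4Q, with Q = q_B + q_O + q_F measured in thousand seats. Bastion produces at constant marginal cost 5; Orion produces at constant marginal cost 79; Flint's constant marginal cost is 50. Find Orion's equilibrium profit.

Bastion's profit: π_B = (366 - 4Q)q_B - (5q_B). Setting ∂π_B/∂q_B = 0: 361 - 8q_B - 4(q_O + q_F) = 0.
Orion's first-order condition: 287 - 8q_O - 4(q_B + q_F) = 0.
Flint's profit: π_F = (366 - 4Q)q_F - (50q_F). Setting ∂π_F/∂q_F = 0: 316 - 8q_F - 4(q_B + q_O) = 0.
Adding the 3 first-order conditions: 964 − 16Q = 0, so Q = 241/4.
Back-substituting: q_B = (361 − 241)/4 = 30, q_O = (287 − 241)/4 = 23/2, q_F = (316 − 241)/4 = 75/4.
Price P = 366 - 4·(241/4) = 125.
Orion's profit: (125 - 79)·(23/2) = 529.

529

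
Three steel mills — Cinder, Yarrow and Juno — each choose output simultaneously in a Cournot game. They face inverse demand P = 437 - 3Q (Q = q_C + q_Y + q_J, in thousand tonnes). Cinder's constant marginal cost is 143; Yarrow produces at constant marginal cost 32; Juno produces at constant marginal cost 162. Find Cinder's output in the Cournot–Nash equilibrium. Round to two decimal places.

Cinder's profit: π_C = (437 - 3Q)q_C - (143q_C). Setting ∂π_C/∂q_C = 0: 294 - 6q_C - 3(q_Y + q_J) = 0.
Yarrow's first-order condition: 405 - 6q_Y - 3(q_C + q_J) = 0.
Juno's profit: π_J = (437 - 3Q)q_J - (162q_J). Setting ∂π_J/∂q_J = 0: 275 - 6q_J - 3(q_C + q_Y) = 0.
Summing all 3 equations gives 974 − 12Q = 0, hence Q = 487/6.
Back-substituting: q_C = (294 − 487/2)/3 = 101/6, q_Y = (405 − 487/2)/3 = 323/6, q_J = (275 − 487/2)/3 = 21/2.

16.83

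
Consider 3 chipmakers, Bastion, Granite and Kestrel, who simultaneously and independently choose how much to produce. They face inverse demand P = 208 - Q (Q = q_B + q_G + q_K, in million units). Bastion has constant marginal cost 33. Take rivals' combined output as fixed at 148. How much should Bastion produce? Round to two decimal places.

13.50

With rivals' combined output fixed at 148, Bastion's profit is π_B = (208 - 148 - q_B)q_B - (33q_B) = (60 - q_B)q_B - (33q_B).
∂π_B/∂q_B = 27 - 2q_B = 0, so q_B = 27/2.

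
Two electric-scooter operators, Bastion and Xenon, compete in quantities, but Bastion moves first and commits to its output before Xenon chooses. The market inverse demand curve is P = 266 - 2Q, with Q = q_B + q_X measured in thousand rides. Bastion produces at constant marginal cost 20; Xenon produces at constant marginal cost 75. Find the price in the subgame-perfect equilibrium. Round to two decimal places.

95.25

The follower Xenon best-responds to any q_B: π_X = (266 - 2Q)q_X - 75q_X.
Setting the follower's marginal profit to zero, 191 - 2q_B - 4q_X = 0, i.e. q_X = (191 - 2q_B)/4.
The leader anticipates this reaction. Substituting into P = 266 - 2Q gives P = 341/2 - q_B, so π_B = (341/2 - q_B)q_B - 20q_B.
The leader's first-order condition 301/2 - 2q_B = 0 yields q_B = 301/4.
Then q_X = (191 - 2·(301/4))/4 = 81/8.
Total output Q = 683/8, so price P = 266 - 2·(683/8) = 381/4.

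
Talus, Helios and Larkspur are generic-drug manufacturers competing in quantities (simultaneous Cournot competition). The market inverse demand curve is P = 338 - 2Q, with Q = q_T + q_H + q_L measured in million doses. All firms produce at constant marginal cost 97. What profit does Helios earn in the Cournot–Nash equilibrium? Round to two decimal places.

1815.03

Each firm earns π_i = (338 - 2Q)q_i - 97q_i.
Setting ∂π_i/∂q_i = 0 with rivals' quantities fixed: 241 - 4q_i - 2·Σ_{j≠i} q_j = 0.
With identical firms every q_j equals q_i, so Σ_{j≠i} q_j = 2q_i and 241 = 8q_i, giving q_i = 241/8.
Price P = 338 - 2·(723/8) = 629/4.
Helios's profit: (629/4 - 97)·(241/8) = 1815.0313.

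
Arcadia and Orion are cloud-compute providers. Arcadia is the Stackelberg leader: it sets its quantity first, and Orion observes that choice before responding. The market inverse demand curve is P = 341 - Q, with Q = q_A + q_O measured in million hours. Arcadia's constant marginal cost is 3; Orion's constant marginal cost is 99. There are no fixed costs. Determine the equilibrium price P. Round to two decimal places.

The follower Orion best-responds to any q_A: π_O = (341 - Q)q_O - 99q_O.
∂π_O/∂q_O = 242 - q_A - 2q_O = 0 gives the reaction function q_O = (242 - q_A)/2.
Arcadia substitutes q_O(q_A) into its own profit: π_A = q_A(341 - q_A - (242 - q_A)/2) - 3q_A = (220 - (1/2)q_A)q_A - 3q_A.
Leader FOC: 217 - q_A = 0, so q_A = 217.
Then q_O = (242 - 217)/2 = 25/2.
Total output Q = 459/2, so price P = 341 - 459/2 = 223/2.

111.50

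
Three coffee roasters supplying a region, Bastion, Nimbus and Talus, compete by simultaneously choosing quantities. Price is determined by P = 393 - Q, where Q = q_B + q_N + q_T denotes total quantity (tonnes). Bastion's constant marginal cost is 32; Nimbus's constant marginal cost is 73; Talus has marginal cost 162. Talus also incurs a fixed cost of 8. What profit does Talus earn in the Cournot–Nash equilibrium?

Bastion's profit: π_B = (393 - Q)q_B - (32q_B). Setting ∂π_B/∂q_B = 0: 361 - 2q_B - (q_N + q_T) = 0.
Nimbus's profit: π_N = (393 - Q)q_N - (73q_N). Setting ∂π_N/∂q_N = 0: 320 - 2q_N - (q_B + q_T) = 0.
Talus's profit: π_T = (393 - Q)q_T - (162q_T). Setting ∂π_T/∂q_T = 0: 231 - 2q_T - (q_B + q_N) = 0.
Adding the 3 conditions: 912 − 2Q − 2Q = 0, i.e. Q = 228.
Back-substituting: q_B = (361 − 228) = 133, q_N = (320 − 228) = 92, q_T = (231 − 228) = 3.
Price P = 393 - 228 = 165.
Talus's profit: (165 - 162)·3 - 8 = 1.

1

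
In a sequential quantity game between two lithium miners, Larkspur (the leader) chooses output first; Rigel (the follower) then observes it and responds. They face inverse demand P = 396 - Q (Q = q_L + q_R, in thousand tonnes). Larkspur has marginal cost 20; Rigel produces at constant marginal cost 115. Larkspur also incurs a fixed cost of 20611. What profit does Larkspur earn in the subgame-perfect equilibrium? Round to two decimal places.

7119.13

The follower Rigel best-responds to any q_L: π_R = (396 - Q)q_R - 115q_R.
∂π_R/∂q_R = 281 - q_L - 2q_R = 0 gives the reaction function q_R = (281 - q_L)/2.
The leader anticipates this reaction. Substituting into P = 396 - Q gives P = 511/2 - (1/2)q_L, so π_L = (511/2 - (1/2)q_L)q_L - 20q_L.
Maximising: ∂π_L/∂q_L = 471/2 - q_L = 0, giving q_L = 471/2.
Then q_R = (281 - 471/2)/2 = 91/4.
Price P = 396 - 1033/4 = 551/4.
Larkspur's profit: (551/4 - 20)·(471/2) - 20611 = 7119.1250.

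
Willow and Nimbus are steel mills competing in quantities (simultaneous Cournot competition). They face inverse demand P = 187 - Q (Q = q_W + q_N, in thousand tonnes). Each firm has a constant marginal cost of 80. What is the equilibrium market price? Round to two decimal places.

A representative firm's profit is π_i = q_i(187 - Q) - 80q_i.
First-order condition (treating rivals' output as given): 107 - 2q_i - q_j = 0.
By symmetry each firm produces the same amount; substituting q_j = q_i yields q_i = 107/3.
Total output Q = 214/3, so price P = 187 - 214/3 = 347/3.

115.67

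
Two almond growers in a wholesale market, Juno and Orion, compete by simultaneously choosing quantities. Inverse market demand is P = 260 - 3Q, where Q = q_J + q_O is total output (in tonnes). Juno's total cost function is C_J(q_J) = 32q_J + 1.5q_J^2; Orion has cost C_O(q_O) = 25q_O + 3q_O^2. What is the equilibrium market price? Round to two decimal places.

Juno's profit: π_J = (260 - 3Q)q_J - (32q_J + (3/2)q_J²). Setting ∂π_J/∂q_J = 0: 228 - 9q_J - 3(q_O) = 0.
Orion's first-order condition: 235 - 12q_O - 3(q_J) = 0.
Rearranging gives the reaction functions q_J = (228 - 3q_O)/9 and q_O = (235 - 3q_J)/12.
Substituting one into the other gives q_J = 677/33 and q_O = 159/11.
Total output Q = 1154/33, so price P = 260 - 3·(1154/33) = 1706/11.

155.09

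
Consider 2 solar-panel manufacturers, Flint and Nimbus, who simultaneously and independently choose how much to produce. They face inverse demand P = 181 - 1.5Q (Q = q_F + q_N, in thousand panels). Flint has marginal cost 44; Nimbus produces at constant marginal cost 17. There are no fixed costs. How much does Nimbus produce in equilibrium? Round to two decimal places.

42.44

Flint's profit: π_F = (181 - 1.5Q)q_F - (44q_F). Setting ∂π_F/∂q_F = 0: 137 - 3q_F - (3/2)(q_N) = 0.
Nimbus's profit: π_N = (181 - 1.5Q)q_N - (17q_N). Setting ∂π_N/∂q_N = 0: 164 - 3q_N - (3/2)(q_F) = 0.
So q_F = (137 - (3/2)q_N)/3 and q_N = (164 - (3/2)q_F)/3.
Substituting one into the other gives q_F = 220/9 and q_N = 382/9.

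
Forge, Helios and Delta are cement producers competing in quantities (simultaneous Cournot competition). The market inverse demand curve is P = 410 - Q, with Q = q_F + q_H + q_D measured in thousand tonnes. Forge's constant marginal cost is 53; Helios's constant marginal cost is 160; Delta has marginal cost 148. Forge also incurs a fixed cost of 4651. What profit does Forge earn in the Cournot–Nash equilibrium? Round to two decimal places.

14879.06

Forge's profit: π_F = (410 - Q)q_F - (53q_F). Setting ∂π_F/∂q_F = 0: 357 - 2q_F - (q_H + q_D) = 0.
Helios's profit: π_H = (410 - Q)q_H - (160q_H). Setting ∂π_H/∂q_H = 0: 250 - 2q_H - (q_F + q_D) = 0.
Delta's first-order condition: 262 - 2q_D - (q_F + q_H) = 0.
Summing all 3 equations gives 869 − 4Q = 0, hence Q = 869/4.
Back-substituting: q_F = (357 − 869/4) = 559/4, q_H = (250 − 869/4) = 131/4, q_D = (262 − 869/4) = 179/4.
Price P = 410 - 869/4 = 771/4.
Forge's profit: (771/4 - 53)·(559/4) - 4651 = 14879.0625.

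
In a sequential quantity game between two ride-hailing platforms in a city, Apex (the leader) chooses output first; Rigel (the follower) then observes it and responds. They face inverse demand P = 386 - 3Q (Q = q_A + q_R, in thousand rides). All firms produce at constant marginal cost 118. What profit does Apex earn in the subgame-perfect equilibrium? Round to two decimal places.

Solve by backward induction. Given q_A, the follower Rigel maximises π_R = (386 - 3q_A - 3q_R)q_R - 118q_R.
∂π_R/∂q_R = 268 - 3q_A - 6q_R = 0 gives the reaction function q_R = (268 - 3q_A)/6.
The leader anticipates this reaction. Substituting into P = 386 - 3Q gives P = 252 - (3/2)q_A, so π_A = (252 - (3/2)q_A)q_A - 118q_A.
Leader FOC: 134 - 3q_A = 0, so q_A = 134/3.
Then q_R = (268 - 3·(134/3))/6 = 67/3.
Price P = 386 - 3·67 = 185.
Apex's profit: (185 - 118)·(134/3) = 2992.6667.

2992.67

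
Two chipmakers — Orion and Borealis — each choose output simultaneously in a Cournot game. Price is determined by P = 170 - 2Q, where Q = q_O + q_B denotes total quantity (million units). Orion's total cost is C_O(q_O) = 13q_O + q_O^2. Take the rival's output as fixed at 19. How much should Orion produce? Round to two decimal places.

19.83

With the rival's output fixed at 19, Orion's profit is π_O = (170 - 2·19 - 2q_O)q_O - (13q_O + q_O²) = (132 - 2q_O)q_O - (13q_O + q_O²).
∂π_O/∂q_O = 119 - 6q_O = 0, so q_O = 119/6.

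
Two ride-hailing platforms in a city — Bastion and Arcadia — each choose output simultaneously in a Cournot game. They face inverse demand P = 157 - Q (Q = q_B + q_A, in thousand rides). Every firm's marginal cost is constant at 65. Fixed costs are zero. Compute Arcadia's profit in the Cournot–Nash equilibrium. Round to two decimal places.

940.44

A representative firm's profit is π_i = q_i(157 - Q) - 65q_i.
Setting ∂π_i/∂q_i = 0 with rivals' quantities fixed: 92 - 2q_i - q_j = 0.
With identical firms every q_j equals q_i, so q_j = q_i and 92 = 3q_i, giving q_i = 92/3.
Price P = 157 - 184/3 = 287/3.
Arcadia's profit: (287/3 - 65)·(92/3) = 940.4444.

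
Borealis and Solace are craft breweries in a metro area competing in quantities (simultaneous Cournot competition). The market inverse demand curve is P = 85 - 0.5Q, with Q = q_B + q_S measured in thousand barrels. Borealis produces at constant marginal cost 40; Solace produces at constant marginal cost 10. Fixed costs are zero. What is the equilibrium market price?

45

Borealis's profit: π_B = (85 - 0.5Q)q_B - (40q_B). Setting ∂π_B/∂q_B = 0: 45 - q_B - (1/2)(q_S) = 0.
Solace's first-order condition: 75 - q_S - (1/2)(q_B) = 0.
So q_B = (45 - (1/2)q_S) and q_S = (75 - (1/2)q_B).
Solving the pair: q_B = 10, q_S = 70.
Total output Q = 80, so price P = 85 - (1/2)·80 = 45.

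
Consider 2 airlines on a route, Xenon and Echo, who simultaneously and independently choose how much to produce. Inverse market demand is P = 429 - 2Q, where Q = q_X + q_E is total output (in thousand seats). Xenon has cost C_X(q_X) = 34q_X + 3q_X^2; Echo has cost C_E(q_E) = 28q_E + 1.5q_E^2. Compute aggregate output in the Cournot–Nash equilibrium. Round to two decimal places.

Xenon's profit: π_X = (429 - 2Q)q_X - (34q_X + 3q_X²). Setting ∂π_X/∂q_X = 0: 395 - 10q_X - 2(q_E) = 0.
Echo's profit: π_E = (429 - 2Q)q_E - (28q_E + (3/2)q_E²). Setting ∂π_E/∂q_E = 0: 401 - 7q_E - 2(q_X) = 0.
Rearranging gives the reaction functions q_X = (395 - 2q_E)/10 and q_E = (401 - 2q_X)/7.
Substituting one into the other gives q_X = 1963/66 and q_E = 1610/33.
Total output Q = 1963/66 + 1610/33 = 78.5303.

78.53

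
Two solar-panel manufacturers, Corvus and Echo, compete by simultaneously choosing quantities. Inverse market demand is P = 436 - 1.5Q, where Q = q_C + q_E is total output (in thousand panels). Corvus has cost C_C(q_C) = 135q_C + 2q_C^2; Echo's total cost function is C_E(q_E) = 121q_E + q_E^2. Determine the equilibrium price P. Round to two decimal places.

308.40

Corvus's profit: π_C = (436 - 1.5Q)q_C - (135q_C + 2q_C²). Setting ∂π_C/∂q_C = 0: 301 - 7q_C - (3/2)(q_E) = 0.
Echo's profit: π_E = (436 - 1.5Q)q_E - (121q_E + q_E²). Setting ∂π_E/∂q_E = 0: 315 - 5q_E - (3/2)(q_C) = 0.
So q_C = (301 - (3/2)q_E)/7 and q_E = (315 - (3/2)q_C)/5.
Solving the pair: q_C = 31.5267, q_E = 53.5420.
Total output Q = 85.0687, so price P = 436 - (3/2)·85.0687 = 308.3969.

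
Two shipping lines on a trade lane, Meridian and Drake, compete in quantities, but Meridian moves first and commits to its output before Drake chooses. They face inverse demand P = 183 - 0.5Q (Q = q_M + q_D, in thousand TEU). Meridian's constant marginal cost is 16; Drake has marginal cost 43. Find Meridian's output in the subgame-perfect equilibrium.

Solve by backward induction. Given q_M, the follower Drake maximises π_D = (183 - (1/2)q_M - (1/2)q_D)q_D - 43q_D.
Follower FOC: 140 - (1/2)q_M - q_D = 0, so q_D(q_M) = (140 - (1/2)q_M).
Meridian substitutes q_D(q_M) into its own profit: π_M = q_M(183 - (1/2)q_M - (140 - (1/2)q_M)/2) - 16q_M = (113 - (1/4)q_M)q_M - 16q_M.
The leader's first-order condition 97 - (1/2)q_M = 0 yields q_M = 194.
Then q_D = (140 - (1/2)·194) = 43.

194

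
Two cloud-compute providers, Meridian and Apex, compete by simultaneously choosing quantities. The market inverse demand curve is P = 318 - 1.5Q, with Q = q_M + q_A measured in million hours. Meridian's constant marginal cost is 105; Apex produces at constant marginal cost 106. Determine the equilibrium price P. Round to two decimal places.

Meridian's profit: π_M = (318 - 1.5Q)q_M - (105q_M). Setting ∂π_M/∂q_M = 0: 213 - 3q_M - (3/2)(q_A) = 0.
Apex's profit: π_A = (318 - 1.5Q)q_A - (106q_A). Setting ∂π_A/∂q_A = 0: 212 - 3q_A - (3/2)(q_M) = 0.
Best responses: q_M = (213 - (3/2)q_A)/3, q_A = (212 - (3/2)q_M)/3.
Substituting one into the other gives q_M = 428/9 and q_A = 422/9.
Total output Q = 850/9, so price P = 318 - (3/2)·(850/9) = 529/3.

176.33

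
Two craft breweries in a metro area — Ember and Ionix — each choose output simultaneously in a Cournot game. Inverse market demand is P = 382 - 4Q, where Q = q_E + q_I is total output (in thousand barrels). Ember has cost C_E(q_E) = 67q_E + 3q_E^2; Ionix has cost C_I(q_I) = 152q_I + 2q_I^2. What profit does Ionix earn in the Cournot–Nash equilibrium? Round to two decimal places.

Ember's profit: π_E = (382 - 4Q)q_E - (67q_E + 3q_E²). Setting ∂π_E/∂q_E = 0: 315 - 14q_E - 4(q_I) = 0.
Ionix's first-order condition: 230 - 12q_I - 4(q_E) = 0.
Best responses: q_E = (315 - 4q_I)/14, q_I = (230 - 4q_E)/12.
Substituting one into the other gives q_E = 715/38 and q_I = 245/19.
Price P = 382 - 4·(1205/38) = 255.1579.
Ionix's profit: 255.1579·(245/19) - 152·(245/19) - 2(245/19)² = 997.6454.

997.65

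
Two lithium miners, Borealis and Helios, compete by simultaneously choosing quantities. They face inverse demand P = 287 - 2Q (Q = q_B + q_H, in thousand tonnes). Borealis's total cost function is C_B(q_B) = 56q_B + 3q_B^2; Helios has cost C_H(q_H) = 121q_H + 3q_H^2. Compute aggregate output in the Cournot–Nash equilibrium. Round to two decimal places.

33.08

Borealis's profit: π_B = (287 - 2Q)q_B - (56q_B + 3q_B²). Setting ∂π_B/∂q_B = 0: 231 - 10q_B - 2(q_H) = 0.
Helios's profit: π_H = (287 - 2Q)q_H - (121q_H + 3q_H²). Setting ∂π_H/∂q_H = 0: 166 - 10q_H - 2(q_B) = 0.
Best responses: q_B = (231 - 2q_H)/10, q_H = (166 - 2q_B)/10.
Substituting one into the other gives q_B = 989/48 and q_H = 599/48.
Total output Q = 989/48 + 599/48 = 397/12.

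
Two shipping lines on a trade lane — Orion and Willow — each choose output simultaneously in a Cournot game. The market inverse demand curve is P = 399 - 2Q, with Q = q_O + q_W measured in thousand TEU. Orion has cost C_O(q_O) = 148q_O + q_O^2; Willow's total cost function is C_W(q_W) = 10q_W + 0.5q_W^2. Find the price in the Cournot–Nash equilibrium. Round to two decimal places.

221.38

Orion's profit: π_O = (399 - 2Q)q_O - (148q_O + q_O²). Setting ∂π_O/∂q_O = 0: 251 - 6q_O - 2(q_W) = 0.
Willow's profit: π_W = (399 - 2Q)q_W - (10q_W + (1/2)q_W²). Setting ∂π_W/∂q_W = 0: 389 - 5q_W - 2(q_O) = 0.
Rearranging gives the reaction functions q_O = (251 - 2q_W)/6 and q_W = (389 - 2q_O)/5.
Substituting one into the other gives q_O = 477/26 and q_W = 916/13.
Total output Q = 88.8077, so price P = 399 - 2·88.8077 = 221.3846.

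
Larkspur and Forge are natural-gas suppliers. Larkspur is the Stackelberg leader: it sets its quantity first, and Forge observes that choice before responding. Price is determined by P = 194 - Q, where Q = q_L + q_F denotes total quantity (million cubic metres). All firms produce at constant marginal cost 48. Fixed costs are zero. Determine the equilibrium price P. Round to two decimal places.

Solve by backward induction. Given q_L, the follower Forge maximises π_F = (194 - q_L - q_F)q_F - 48q_F.
Follower FOC: 146 - q_L - 2q_F = 0, so q_F(q_L) = (146 - q_L)/2.
The leader anticipates this reaction. Substituting into P = 194 - Q gives P = 121 - (1/2)q_L, so π_L = (121 - (1/2)q_L)q_L - 48q_L.
Leader FOC: 73 - q_L = 0, so q_L = 73.
Then q_F = (146 - 73)/2 = 73/2.
Total output Q = 219/2, so price P = 194 - 219/2 = 169/2.

84.50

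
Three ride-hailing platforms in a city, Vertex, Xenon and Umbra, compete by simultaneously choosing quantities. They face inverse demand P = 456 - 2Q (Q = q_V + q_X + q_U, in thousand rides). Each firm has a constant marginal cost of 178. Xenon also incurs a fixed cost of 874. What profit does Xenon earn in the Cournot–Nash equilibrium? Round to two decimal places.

Each firm earns π_i = (456 - 2Q)q_i - 178q_i.
First-order condition (treating rivals' output as given): 278 - 4q_i - 2·Σ_{j≠i} q_j = 0.
With identical firms every q_j equals q_i, so Σ_{j≠i} q_j = 2q_i and 278 = 8q_i, giving q_i = 139/4.
Price P = 456 - 2·(417/4) = 495/2.
Xenon's profit: (495/2 - 178)·(139/4) - 874 = 1541.1250.

1541.13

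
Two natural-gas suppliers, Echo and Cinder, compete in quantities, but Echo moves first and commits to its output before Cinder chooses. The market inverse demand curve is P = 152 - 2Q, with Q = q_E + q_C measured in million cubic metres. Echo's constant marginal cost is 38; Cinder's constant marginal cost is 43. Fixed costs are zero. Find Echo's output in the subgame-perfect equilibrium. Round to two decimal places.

29.75

The follower Cinder best-responds to any q_E: π_C = (152 - 2Q)q_C - 43q_C.
Setting the follower's marginal profit to zero, 109 - 2q_E - 4q_C = 0, i.e. q_C = (109 - 2q_E)/4.
Echo substitutes q_C(q_E) into its own profit: π_E = q_E(152 - 2q_E - (109 - 2q_E)/2) - 38q_E = (195/2 - q_E)q_E - 38q_E.
Leader FOC: 119/2 - 2q_E = 0, so q_E = 119/4.
Then q_C = (109 - 2·(119/4))/4 = 99/8.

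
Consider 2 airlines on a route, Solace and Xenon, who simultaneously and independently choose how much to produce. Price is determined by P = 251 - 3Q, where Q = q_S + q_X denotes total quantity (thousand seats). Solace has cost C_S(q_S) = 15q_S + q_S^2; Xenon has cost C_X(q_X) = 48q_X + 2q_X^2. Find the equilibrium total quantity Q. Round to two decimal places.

37.56

Solace's profit: π_S = (251 - 3Q)q_S - (15q_S + q_S²). Setting ∂π_S/∂q_S = 0: 236 - 8q_S - 3(q_X) = 0.
Xenon's profit: π_X = (251 - 3Q)q_X - (48q_X + 2q_X²). Setting ∂π_X/∂q_X = 0: 203 - 10q_X - 3(q_S) = 0.
So q_S = (236 - 3q_X)/8 and q_X = (203 - 3q_S)/10.
Solving the pair: q_S = 1751/71, q_X = 916/71.
Total output Q = 1751/71 + 916/71 = 37.5634.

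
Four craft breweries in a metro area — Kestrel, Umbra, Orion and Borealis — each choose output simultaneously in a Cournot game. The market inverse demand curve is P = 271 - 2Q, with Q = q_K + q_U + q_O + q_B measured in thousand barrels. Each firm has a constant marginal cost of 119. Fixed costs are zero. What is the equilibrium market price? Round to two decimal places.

149.40

A representative firm's profit is π_i = q_i(271 - 2Q) - 119q_i.
Setting ∂π_i/∂q_i = 0 with rivals' quantities fixed: 152 - 4q_i - 2·Σ_{j≠i} q_j = 0.
With identical firms every q_j equals q_i, so Σ_{j≠i} q_j = 3q_i and 152 = 10q_i, giving q_i = 76/5.
Total output Q = 304/5, so price P = 271 - 2·(304/5) = 747/5.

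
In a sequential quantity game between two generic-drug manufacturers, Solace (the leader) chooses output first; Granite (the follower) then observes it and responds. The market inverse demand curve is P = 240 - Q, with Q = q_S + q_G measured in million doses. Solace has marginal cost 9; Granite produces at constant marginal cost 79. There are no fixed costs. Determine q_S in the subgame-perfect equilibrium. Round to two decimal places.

150.50

The follower Granite best-responds to any q_S: π_G = (240 - Q)q_G - 79q_G.
Follower FOC: 161 - q_S - 2q_G = 0, so q_G(q_S) = (161 - q_S)/2.
Solace substitutes q_G(q_S) into its own profit: π_S = q_S(240 - q_S - (161 - q_S)/2) - 9q_S = (319/2 - (1/2)q_S)q_S - 9q_S.
Leader FOC: 301/2 - q_S = 0, so q_S = 301/2.
Then q_G = (161 - 301/2)/2 = 21/4.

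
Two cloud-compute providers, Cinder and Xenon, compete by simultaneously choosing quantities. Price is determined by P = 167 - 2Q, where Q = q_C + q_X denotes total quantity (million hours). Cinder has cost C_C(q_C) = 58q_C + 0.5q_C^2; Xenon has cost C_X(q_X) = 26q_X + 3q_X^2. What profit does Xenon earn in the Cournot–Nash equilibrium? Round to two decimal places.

560.42

Cinder's profit: π_C = (167 - 2Q)q_C - (58q_C + (1/2)q_C²). Setting ∂π_C/∂q_C = 0: 109 - 5q_C - 2(q_X) = 0.
Xenon's profit: π_X = (167 - 2Q)q_X - (26q_X + 3q_X²). Setting ∂π_X/∂q_X = 0: 141 - 10q_X - 2(q_C) = 0.
So q_C = (109 - 2q_X)/5 and q_X = (141 - 2q_C)/10.
Substituting one into the other gives q_C = 404/23 and q_X = 487/46.
Price P = 167 - 2·(1295/46) = 110.6957.
Xenon's profit: 110.6957·(487/46) - 26·(487/46) - 3(487/46)² = 560.4182.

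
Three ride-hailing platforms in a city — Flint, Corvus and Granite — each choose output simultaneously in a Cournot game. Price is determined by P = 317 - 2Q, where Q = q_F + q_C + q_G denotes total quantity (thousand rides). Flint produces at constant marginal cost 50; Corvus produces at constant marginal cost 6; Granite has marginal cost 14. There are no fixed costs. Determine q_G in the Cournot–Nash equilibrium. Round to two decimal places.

41.38

Flint's profit: π_F = (317 - 2Q)q_F - (50q_F). Setting ∂π_F/∂q_F = 0: 267 - 4q_F - 2(q_C + q_G) = 0.
Corvus's profit: π_C = (317 - 2Q)q_C - (6q_C). Setting ∂π_C/∂q_C = 0: 311 - 4q_C - 2(q_F + q_G) = 0.
Granite's first-order condition: 303 - 4q_G - 2(q_F + q_C) = 0.
Summing all 3 equations gives 881 − 8Q = 0, hence Q = 881/8.
Back-substituting: q_F = (267 − 881/4)/2 = 187/8, q_C = (311 − 881/4)/2 = 363/8, q_G = (303 − 881/4)/2 = 331/8.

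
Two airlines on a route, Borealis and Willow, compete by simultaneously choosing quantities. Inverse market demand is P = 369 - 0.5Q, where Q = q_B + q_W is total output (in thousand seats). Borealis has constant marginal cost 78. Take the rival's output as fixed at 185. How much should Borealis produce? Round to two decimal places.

198.50

With the rival's output fixed at 185, Borealis's profit is π_B = (369 - (1/2)·185 - (1/2)q_B)q_B - (78q_B) = (553/2 - (1/2)q_B)q_B - (78q_B).
∂π_B/∂q_B = 397/2 - q_B = 0, so q_B = 397/2.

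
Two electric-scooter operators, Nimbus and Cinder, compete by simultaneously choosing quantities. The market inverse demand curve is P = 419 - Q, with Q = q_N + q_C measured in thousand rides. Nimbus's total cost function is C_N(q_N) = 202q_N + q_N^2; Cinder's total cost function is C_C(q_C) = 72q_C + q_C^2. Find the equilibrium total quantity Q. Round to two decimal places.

112.80

Nimbus's profit: π_N = (419 - Q)q_N - (202q_N + q_N²). Setting ∂π_N/∂q_N = 0: 217 - 4q_N - (q_C) = 0.
Cinder's first-order condition: 347 - 4q_C - (q_N) = 0.
So q_N = (217 - q_C)/4 and q_C = (347 - q_N)/4.
Solving the pair: q_N = 521/15, q_C = 1171/15.
Total output Q = 521/15 + 1171/15 = 564/5.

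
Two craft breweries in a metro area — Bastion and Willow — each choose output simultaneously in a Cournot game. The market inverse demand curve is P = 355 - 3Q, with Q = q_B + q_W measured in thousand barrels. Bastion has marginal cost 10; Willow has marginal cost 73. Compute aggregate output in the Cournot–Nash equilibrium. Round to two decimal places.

69.67

Bastion's profit: π_B = (355 - 3Q)q_B - (10q_B). Setting ∂π_B/∂q_B = 0: 345 - 6q_B - 3(q_W) = 0.
Willow's first-order condition: 282 - 6q_W - 3(q_B) = 0.
So q_B = (345 - 3q_W)/6 and q_W = (282 - 3q_B)/6.
Substituting one into the other gives q_B = 136/3 and q_W = 73/3.
Total output Q = 136/3 + 73/3 = 209/3.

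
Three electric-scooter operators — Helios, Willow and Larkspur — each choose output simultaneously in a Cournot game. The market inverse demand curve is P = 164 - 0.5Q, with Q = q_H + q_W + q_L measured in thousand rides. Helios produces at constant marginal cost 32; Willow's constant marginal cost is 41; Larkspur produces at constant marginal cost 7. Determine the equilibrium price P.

61

Helios's profit: π_H = (164 - 0.5Q)q_H - (32q_H). Setting ∂π_H/∂q_H = 0: 132 - q_H - (1/2)(q_W + q_L) = 0.
Willow's first-order condition: 123 - q_W - (1/2)(q_H + q_L) = 0.
Larkspur's profit: π_L = (164 - 0.5Q)q_L - (7q_L). Setting ∂π_L/∂q_L = 0: 157 - q_L - (1/2)(q_H + q_W) = 0.
Adding the 3 first-order conditions: 412 − 2Q = 0, so Q = 206.
Back-substituting: q_H = (132 − 103)/(1/2) = 58, q_W = (123 − 103)/(1/2) = 40, q_L = (157 − 103)/(1/2) = 108.
Total output Q = 206, so price P = 164 - (1/2)·206 = 61.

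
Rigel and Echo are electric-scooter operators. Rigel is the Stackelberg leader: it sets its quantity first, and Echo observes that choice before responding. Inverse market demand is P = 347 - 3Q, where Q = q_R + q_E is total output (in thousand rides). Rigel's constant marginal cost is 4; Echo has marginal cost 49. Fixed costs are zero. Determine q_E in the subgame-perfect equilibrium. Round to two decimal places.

Solve by backward induction. Given q_R, the follower Echo maximises π_E = (347 - 3q_R - 3q_E)q_E - 49q_E.
∂π_E/∂q_E = 298 - 3q_R - 6q_E = 0 gives the reaction function q_E = (298 - 3q_R)/6.
The leader anticipates this reaction. Substituting into P = 347 - 3Q gives P = 198 - (3/2)q_R, so π_R = (198 - (3/2)q_R)q_R - 4q_R.
Maximising: ∂π_R/∂q_R = 194 - 3q_R = 0, giving q_R = 194/3.
Then q_E = (298 - 3·(194/3))/6 = 52/3.

17.33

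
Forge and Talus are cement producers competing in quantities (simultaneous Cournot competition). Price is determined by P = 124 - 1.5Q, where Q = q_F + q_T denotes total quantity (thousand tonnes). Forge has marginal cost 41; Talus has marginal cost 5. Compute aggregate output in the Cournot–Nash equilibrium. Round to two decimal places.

Forge's profit: π_F = (124 - 1.5Q)q_F - (41q_F). Setting ∂π_F/∂q_F = 0: 83 - 3q_F - (3/2)(q_T) = 0.
Talus's first-order condition: 119 - 3q_T - (3/2)(q_F) = 0.
Best responses: q_F = (83 - (3/2)q_T)/3, q_T = (119 - (3/2)q_F)/3.
Solving the pair: q_F = 94/9, q_T = 310/9.
Total output Q = 94/9 + 310/9 = 404/9.

44.89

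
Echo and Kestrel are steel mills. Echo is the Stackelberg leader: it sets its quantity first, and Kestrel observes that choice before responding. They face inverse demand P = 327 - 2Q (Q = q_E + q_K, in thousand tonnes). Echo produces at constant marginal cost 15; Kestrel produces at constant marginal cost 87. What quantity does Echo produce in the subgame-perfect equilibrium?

The follower Kestrel best-responds to any q_E: π_K = (327 - 2Q)q_K - 87q_K.
Follower FOC: 240 - 2q_E - 4q_K = 0, so q_K(q_E) = (240 - 2q_E)/4.
Echo substitutes q_K(q_E) into its own profit: π_E = q_E(327 - 2q_E - (240 - 2q_E)/2) - 15q_E = (207 - q_E)q_E - 15q_E.
The leader's first-order condition 192 - 2q_E = 0 yields q_E = 96.
Then q_K = (240 - 2·96)/4 = 12.

96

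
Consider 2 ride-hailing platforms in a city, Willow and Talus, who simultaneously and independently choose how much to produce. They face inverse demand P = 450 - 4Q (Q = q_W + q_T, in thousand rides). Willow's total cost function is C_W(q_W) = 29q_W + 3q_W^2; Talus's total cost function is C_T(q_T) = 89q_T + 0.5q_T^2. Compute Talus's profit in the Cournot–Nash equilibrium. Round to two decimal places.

Willow's profit: π_W = (450 - 4Q)q_W - (29q_W + 3q_W²). Setting ∂π_W/∂q_W = 0: 421 - 14q_W - 4(q_T) = 0.
Talus's first-order condition: 361 - 9q_T - 4(q_W) = 0.
Rearranging gives the reaction functions q_W = (421 - 4q_T)/14 and q_T = (361 - 4q_W)/9.
Solving the pair: q_W = 469/22, q_T = 337/11.
Price P = 450 - 4·(1143/22) = 242.1818.
Talus's profit: 242.1818·(337/11) - 89·(337/11) - (1/2)(337/11)² = 4223.6405.

4223.64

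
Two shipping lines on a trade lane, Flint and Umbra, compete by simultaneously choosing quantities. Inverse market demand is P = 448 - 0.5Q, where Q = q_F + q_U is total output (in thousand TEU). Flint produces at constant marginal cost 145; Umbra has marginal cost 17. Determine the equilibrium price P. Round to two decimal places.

203.33

Flint's profit: π_F = (448 - 0.5Q)q_F - (145q_F). Setting ∂π_F/∂q_F = 0: 303 - q_F - (1/2)(q_U) = 0.
Umbra's first-order condition: 431 - q_U - (1/2)(q_F) = 0.
Rearranging gives the reaction functions q_F = (303 - (1/2)q_U) and q_U = (431 - (1/2)q_F).
Solving the pair: q_F = 350/3, q_U = 1118/3.
Total output Q = 1468/3, so price P = 448 - (1/2)·(1468/3) = 610/3.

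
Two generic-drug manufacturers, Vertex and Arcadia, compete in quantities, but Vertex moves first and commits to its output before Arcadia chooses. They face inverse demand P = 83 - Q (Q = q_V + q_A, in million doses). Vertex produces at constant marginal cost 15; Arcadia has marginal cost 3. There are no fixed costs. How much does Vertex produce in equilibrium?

The follower Arcadia best-responds to any q_V: π_A = (83 - Q)q_A - 3q_A.
Follower FOC: 80 - q_V - 2q_A = 0, so q_A(q_V) = (80 - q_V)/2.
Vertex substitutes q_A(q_V) into its own profit: π_V = q_V(83 - q_V - (80 - q_V)/2) - 15q_V = (43 - (1/2)q_V)q_V - 15q_V.
Leader FOC: 28 - q_V = 0, so q_V = 28.
Then q_A = (80 - 28)/2 = 26.

28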